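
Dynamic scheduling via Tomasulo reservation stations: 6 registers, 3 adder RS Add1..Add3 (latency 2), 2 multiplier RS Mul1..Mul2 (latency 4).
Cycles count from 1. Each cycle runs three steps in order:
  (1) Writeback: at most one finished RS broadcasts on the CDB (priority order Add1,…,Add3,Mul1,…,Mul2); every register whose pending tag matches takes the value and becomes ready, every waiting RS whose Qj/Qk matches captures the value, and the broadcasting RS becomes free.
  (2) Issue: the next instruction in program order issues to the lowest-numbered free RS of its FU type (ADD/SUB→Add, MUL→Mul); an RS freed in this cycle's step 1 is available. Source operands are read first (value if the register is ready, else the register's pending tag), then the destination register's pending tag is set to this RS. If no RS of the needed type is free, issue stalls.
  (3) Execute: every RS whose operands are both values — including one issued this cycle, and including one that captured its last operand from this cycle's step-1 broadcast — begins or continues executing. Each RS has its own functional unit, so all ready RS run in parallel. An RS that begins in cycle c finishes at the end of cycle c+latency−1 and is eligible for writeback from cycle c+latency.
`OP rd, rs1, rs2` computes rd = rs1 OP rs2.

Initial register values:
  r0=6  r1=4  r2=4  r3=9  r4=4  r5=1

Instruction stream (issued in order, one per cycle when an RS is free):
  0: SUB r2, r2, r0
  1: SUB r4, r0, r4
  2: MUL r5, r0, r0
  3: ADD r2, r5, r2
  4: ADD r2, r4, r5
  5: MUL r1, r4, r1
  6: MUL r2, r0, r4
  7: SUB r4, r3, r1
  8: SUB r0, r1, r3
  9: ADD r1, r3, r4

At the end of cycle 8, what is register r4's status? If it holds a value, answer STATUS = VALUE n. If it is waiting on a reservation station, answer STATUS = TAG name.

  c1: issue SUB r2<-Add1  regs: r0:6,r1:4,r2:Add1,r3:9,r4:4,r5:1
  c2: issue SUB r4<-Add2  regs: r0:6,r1:4,r2:Add1,r3:9,r4:Add2,r5:1
  c3: CDB Add1=-2; issue MUL r5<-Mul1  regs: r0:6,r1:4,r2:-2,r3:9,r4:Add2,r5:Mul1
  c4: CDB Add2=2; issue ADD r2<-Add1  regs: r0:6,r1:4,r2:Add1,r3:9,r4:2,r5:Mul1
  c5: issue ADD r2<-Add2  regs: r0:6,r1:4,r2:Add2,r3:9,r4:2,r5:Mul1
  c6: issue MUL r1<-Mul2  regs: r0:6,r1:Mul2,r2:Add2,r3:9,r4:2,r5:Mul1
  c7: CDB Mul1=36; issue MUL r2<-Mul1  regs: r0:6,r1:Mul2,r2:Mul1,r3:9,r4:2,r5:36
  c8: issue SUB r4<-Add3  regs: r0:6,r1:Mul2,r2:Mul1,r3:9,r4:Add3,r5:36

STATUS = TAG Add3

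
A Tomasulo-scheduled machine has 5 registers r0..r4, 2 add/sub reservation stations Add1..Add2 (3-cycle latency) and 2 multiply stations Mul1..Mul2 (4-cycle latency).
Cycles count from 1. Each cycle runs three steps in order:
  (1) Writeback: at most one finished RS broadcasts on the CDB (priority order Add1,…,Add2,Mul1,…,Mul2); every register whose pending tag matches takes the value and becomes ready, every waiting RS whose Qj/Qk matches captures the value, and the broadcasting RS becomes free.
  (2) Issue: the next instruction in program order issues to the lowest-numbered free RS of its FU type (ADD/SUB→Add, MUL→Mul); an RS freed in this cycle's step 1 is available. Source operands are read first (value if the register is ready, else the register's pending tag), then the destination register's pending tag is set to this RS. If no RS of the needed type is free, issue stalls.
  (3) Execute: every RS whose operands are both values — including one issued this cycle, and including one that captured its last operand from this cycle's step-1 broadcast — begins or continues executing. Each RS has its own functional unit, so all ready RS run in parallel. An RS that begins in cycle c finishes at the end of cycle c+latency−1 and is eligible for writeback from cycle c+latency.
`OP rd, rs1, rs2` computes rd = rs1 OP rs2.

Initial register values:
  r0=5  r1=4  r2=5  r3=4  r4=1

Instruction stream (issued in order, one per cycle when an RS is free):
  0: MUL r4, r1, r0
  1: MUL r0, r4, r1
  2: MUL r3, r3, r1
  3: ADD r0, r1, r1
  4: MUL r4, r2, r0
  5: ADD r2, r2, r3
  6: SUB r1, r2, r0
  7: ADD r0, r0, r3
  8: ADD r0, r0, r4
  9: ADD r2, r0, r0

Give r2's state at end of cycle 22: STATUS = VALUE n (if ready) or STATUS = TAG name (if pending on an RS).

cycle 1: issue MUL r4<-Mul1 // r0:5,r1:4,r2:5,r3:4,r4:Mul1
cycle 2: issue MUL r0<-Mul2 // r0:Mul2,r1:4,r2:5,r3:4,r4:Mul1
cycle 3: stall // r0:Mul2,r1:4,r2:5,r3:4,r4:Mul1
cycle 4: stall // r0:Mul2,r1:4,r2:5,r3:4,r4:Mul1
cycle 5: CDB Mul1=20; issue MUL r3<-Mul1 // r0:Mul2,r1:4,r2:5,r3:Mul1,r4:20
cycle 6: issue ADD r0<-Add1 // r0:Add1,r1:4,r2:5,r3:Mul1,r4:20
cycle 7: stall // r0:Add1,r1:4,r2:5,r3:Mul1,r4:20
cycle 8: stall // r0:Add1,r1:4,r2:5,r3:Mul1,r4:20
cycle 9: CDB Add1=8; stall // r0:8,r1:4,r2:5,r3:Mul1,r4:20
cycle 10: CDB Mul1=16; issue MUL r4<-Mul1 // r0:8,r1:4,r2:5,r3:16,r4:Mul1
cycle 11: CDB Mul2=80; issue ADD r2<-Add1 // r0:8,r1:4,r2:Add1,r3:16,r4:Mul1
cycle 12: issue SUB r1<-Add2 // r0:8,r1:Add2,r2:Add1,r3:16,r4:Mul1
cycle 13: stall // r0:8,r1:Add2,r2:Add1,r3:16,r4:Mul1
cycle 14: CDB Add1=21; issue ADD r0<-Add1 // r0:Add1,r1:Add2,r2:21,r3:16,r4:Mul1
cycle 15: CDB Mul1=40; stall // r0:Add1,r1:Add2,r2:21,r3:16,r4:40
cycle 16: stall // r0:Add1,r1:Add2,r2:21,r3:16,r4:40
cycle 17: CDB Add1=24; issue ADD r0<-Add1 // r0:Add1,r1:Add2,r2:21,r3:16,r4:40
cycle 18: CDB Add2=13; issue ADD r2<-Add2 // r0:Add1,r1:13,r2:Add2,r3:16,r4:40
cycle 19: - // r0:Add1,r1:13,r2:Add2,r3:16,r4:40
cycle 20: CDB Add1=64 // r0:64,r1:13,r2:Add2,r3:16,r4:40
cycle 21: - // r0:64,r1:13,r2:Add2,r3:16,r4:40
cycle 22: - // r0:64,r1:13,r2:Add2,r3:16,r4:40

STATUS = TAG Add2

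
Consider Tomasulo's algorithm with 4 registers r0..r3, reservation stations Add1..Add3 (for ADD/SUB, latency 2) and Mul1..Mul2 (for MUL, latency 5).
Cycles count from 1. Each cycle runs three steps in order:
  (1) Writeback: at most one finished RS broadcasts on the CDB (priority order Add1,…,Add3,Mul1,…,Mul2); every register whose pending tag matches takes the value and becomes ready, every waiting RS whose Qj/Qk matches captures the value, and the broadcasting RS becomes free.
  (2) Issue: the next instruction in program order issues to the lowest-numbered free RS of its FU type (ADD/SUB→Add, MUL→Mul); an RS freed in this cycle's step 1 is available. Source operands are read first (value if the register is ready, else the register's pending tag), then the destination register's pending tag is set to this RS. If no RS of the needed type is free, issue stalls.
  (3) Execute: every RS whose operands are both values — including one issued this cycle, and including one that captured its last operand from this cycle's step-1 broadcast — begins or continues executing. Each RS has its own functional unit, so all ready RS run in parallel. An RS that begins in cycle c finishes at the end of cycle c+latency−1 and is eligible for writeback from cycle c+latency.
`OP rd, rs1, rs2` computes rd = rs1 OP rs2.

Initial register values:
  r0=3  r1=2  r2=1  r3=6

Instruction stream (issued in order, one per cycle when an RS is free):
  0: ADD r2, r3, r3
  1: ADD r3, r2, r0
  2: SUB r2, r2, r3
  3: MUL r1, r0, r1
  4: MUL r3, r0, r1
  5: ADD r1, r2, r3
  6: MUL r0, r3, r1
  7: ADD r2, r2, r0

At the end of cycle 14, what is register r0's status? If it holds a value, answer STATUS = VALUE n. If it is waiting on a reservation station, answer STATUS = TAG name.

c1: issue ADD r2<-Add1 | r0:3,r1:2,r2:Add1,r3:6
c2: issue ADD r3<-Add2 | r0:3,r1:2,r2:Add1,r3:Add2
c3: CDB Add1=12; issue SUB r2<-Add1 | r0:3,r1:2,r2:Add1,r3:Add2
c4: issue MUL r1<-Mul1 | r0:3,r1:Mul1,r2:Add1,r3:Add2
c5: CDB Add2=15; issue MUL r3<-Mul2 | r0:3,r1:Mul1,r2:Add1,r3:Mul2
c6: issue ADD r1<-Add2 | r0:3,r1:Add2,r2:Add1,r3:Mul2
c7: CDB Add1=-3; stall | r0:3,r1:Add2,r2:-3,r3:Mul2
c8: stall | r0:3,r1:Add2,r2:-3,r3:Mul2
c9: CDB Mul1=6; issue MUL r0<-Mul1 | r0:Mul1,r1:Add2,r2:-3,r3:Mul2
c10: issue ADD r2<-Add1 | r0:Mul1,r1:Add2,r2:Add1,r3:Mul2
c11: - | r0:Mul1,r1:Add2,r2:Add1,r3:Mul2
c12: - | r0:Mul1,r1:Add2,r2:Add1,r3:Mul2
c13: - | r0:Mul1,r1:Add2,r2:Add1,r3:Mul2
c14: CDB Mul2=18 | r0:Mul1,r1:Add2,r2:Add1,r3:18

STATUS = TAG Mul1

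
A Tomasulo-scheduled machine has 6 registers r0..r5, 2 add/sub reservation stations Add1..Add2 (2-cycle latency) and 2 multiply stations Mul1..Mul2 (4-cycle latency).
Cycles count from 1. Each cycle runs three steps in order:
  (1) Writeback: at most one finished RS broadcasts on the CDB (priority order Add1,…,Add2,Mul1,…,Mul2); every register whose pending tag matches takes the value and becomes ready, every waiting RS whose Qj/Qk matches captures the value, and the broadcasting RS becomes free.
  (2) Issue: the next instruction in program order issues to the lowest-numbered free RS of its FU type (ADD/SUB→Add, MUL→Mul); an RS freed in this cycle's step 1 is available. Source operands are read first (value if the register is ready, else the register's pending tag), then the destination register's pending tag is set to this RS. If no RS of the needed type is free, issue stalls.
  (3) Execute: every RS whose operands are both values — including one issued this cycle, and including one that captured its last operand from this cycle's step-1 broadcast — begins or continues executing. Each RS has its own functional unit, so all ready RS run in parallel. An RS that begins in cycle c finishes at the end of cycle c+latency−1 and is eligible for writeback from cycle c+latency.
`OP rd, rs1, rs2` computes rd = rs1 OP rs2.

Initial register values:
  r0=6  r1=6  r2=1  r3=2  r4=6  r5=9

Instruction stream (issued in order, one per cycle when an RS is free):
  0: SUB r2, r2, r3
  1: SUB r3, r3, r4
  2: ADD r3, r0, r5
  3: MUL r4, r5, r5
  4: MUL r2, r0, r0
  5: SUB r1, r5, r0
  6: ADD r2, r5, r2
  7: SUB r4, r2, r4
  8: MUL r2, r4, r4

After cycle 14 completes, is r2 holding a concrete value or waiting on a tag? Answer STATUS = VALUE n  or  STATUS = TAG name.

c1: issue SUB r2<-Add1 | r0:6,r1:6,r2:Add1,r3:2,r4:6,r5:9
c2: issue SUB r3<-Add2 | r0:6,r1:6,r2:Add1,r3:Add2,r4:6,r5:9
c3: CDB Add1=-1; issue ADD r3<-Add1 | r0:6,r1:6,r2:-1,r3:Add1,r4:6,r5:9
c4: CDB Add2=-4; issue MUL r4<-Mul1 | r0:6,r1:6,r2:-1,r3:Add1,r4:Mul1,r5:9
c5: CDB Add1=15; issue MUL r2<-Mul2 | r0:6,r1:6,r2:Mul2,r3:15,r4:Mul1,r5:9
c6: issue SUB r1<-Add1 | r0:6,r1:Add1,r2:Mul2,r3:15,r4:Mul1,r5:9
c7: issue ADD r2<-Add2 | r0:6,r1:Add1,r2:Add2,r3:15,r4:Mul1,r5:9
c8: CDB Add1=3; issue SUB r4<-Add1 | r0:6,r1:3,r2:Add2,r3:15,r4:Add1,r5:9
c9: CDB Mul1=81; issue MUL r2<-Mul1 | r0:6,r1:3,r2:Mul1,r3:15,r4:Add1,r5:9
c10: CDB Mul2=36 | r0:6,r1:3,r2:Mul1,r3:15,r4:Add1,r5:9
c11: - | r0:6,r1:3,r2:Mul1,r3:15,r4:Add1,r5:9
c12: CDB Add2=45 | r0:6,r1:3,r2:Mul1,r3:15,r4:Add1,r5:9
c13: - | r0:6,r1:3,r2:Mul1,r3:15,r4:Add1,r5:9
c14: CDB Add1=-36 | r0:6,r1:3,r2:Mul1,r3:15,r4:-36,r5:9

STATUS = TAG Mul1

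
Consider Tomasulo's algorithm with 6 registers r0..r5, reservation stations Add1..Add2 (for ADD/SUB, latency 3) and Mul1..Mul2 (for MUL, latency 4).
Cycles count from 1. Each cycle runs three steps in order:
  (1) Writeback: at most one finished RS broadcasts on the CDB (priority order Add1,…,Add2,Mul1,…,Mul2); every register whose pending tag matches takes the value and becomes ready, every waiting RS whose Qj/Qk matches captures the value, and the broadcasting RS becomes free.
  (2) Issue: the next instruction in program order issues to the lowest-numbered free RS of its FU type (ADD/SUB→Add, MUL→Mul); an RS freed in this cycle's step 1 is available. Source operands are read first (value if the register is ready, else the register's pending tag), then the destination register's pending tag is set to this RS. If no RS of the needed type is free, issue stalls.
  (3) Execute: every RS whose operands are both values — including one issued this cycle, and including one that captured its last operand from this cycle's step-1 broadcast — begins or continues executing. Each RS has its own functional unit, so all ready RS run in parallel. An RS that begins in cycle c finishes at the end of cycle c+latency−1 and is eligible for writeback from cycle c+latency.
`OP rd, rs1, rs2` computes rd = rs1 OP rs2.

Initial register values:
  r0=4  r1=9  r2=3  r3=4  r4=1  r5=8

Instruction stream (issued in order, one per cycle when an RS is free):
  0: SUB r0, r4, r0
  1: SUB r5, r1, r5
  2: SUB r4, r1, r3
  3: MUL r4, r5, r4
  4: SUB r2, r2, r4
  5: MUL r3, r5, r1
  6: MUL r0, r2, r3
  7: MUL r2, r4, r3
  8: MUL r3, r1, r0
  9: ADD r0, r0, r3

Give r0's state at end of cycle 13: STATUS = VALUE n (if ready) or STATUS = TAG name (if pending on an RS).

cycle 1: issue SUB r0<-Add1 // r0:Add1,r1:9,r2:3,r3:4,r4:1,r5:8
cycle 2: issue SUB r5<-Add2 // r0:Add1,r1:9,r2:3,r3:4,r4:1,r5:Add2
cycle 3: stall // r0:Add1,r1:9,r2:3,r3:4,r4:1,r5:Add2
cycle 4: CDB Add1=-3; issue SUB r4<-Add1 // r0:-3,r1:9,r2:3,r3:4,r4:Add1,r5:Add2
cycle 5: CDB Add2=1; issue MUL r4<-Mul1 // r0:-3,r1:9,r2:3,r3:4,r4:Mul1,r5:1
cycle 6: issue SUB r2<-Add2 // r0:-3,r1:9,r2:Add2,r3:4,r4:Mul1,r5:1
cycle 7: CDB Add1=5; issue MUL r3<-Mul2 // r0:-3,r1:9,r2:Add2,r3:Mul2,r4:Mul1,r5:1
cycle 8: stall // r0:-3,r1:9,r2:Add2,r3:Mul2,r4:Mul1,r5:1
cycle 9: stall // r0:-3,r1:9,r2:Add2,r3:Mul2,r4:Mul1,r5:1
cycle 10: stall // r0:-3,r1:9,r2:Add2,r3:Mul2,r4:Mul1,r5:1
cycle 11: CDB Mul1=5; issue MUL r0<-Mul1 // r0:Mul1,r1:9,r2:Add2,r3:Mul2,r4:5,r5:1
cycle 12: CDB Mul2=9; issue MUL r2<-Mul2 // r0:Mul1,r1:9,r2:Mul2,r3:9,r4:5,r5:1
cycle 13: stall // r0:Mul1,r1:9,r2:Mul2,r3:9,r4:5,r5:1

STATUS = TAG Mul1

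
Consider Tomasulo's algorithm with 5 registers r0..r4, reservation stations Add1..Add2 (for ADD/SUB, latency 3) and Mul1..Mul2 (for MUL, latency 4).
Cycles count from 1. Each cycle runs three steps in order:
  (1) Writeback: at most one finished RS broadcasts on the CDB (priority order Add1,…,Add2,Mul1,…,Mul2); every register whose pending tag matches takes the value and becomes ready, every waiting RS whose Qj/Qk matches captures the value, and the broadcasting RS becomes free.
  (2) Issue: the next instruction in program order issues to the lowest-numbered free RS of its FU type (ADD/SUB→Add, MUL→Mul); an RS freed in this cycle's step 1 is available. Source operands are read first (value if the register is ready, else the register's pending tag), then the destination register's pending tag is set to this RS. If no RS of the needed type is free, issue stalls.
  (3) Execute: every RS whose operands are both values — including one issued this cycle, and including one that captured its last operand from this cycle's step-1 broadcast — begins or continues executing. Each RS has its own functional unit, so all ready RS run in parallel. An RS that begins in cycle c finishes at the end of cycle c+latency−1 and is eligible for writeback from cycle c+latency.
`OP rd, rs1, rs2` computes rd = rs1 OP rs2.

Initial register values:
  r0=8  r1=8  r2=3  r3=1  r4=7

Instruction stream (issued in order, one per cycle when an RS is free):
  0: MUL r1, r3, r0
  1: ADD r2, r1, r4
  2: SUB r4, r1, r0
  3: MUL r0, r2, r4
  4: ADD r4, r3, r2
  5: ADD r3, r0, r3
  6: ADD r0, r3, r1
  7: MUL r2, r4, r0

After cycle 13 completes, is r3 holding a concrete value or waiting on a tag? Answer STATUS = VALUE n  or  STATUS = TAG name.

STATUS = TAG Add2

c1: issue MUL r1<-Mul1 | r0:8,r1:Mul1,r2:3,r3:1,r4:7
c2: issue ADD r2<-Add1 | r0:8,r1:Mul1,r2:Add1,r3:1,r4:7
c3: issue SUB r4<-Add2 | r0:8,r1:Mul1,r2:Add1,r3:1,r4:Add2
c4: issue MUL r0<-Mul2 | r0:Mul2,r1:Mul1,r2:Add1,r3:1,r4:Add2
c5: CDB Mul1=8; stall | r0:Mul2,r1:8,r2:Add1,r3:1,r4:Add2
c6: stall | r0:Mul2,r1:8,r2:Add1,r3:1,r4:Add2
c7: stall | r0:Mul2,r1:8,r2:Add1,r3:1,r4:Add2
c8: CDB Add1=15; issue ADD r4<-Add1 | r0:Mul2,r1:8,r2:15,r3:1,r4:Add1
c9: CDB Add2=0; issue ADD r3<-Add2 | r0:Mul2,r1:8,r2:15,r3:Add2,r4:Add1
c10: stall | r0:Mul2,r1:8,r2:15,r3:Add2,r4:Add1
c11: CDB Add1=16; issue ADD r0<-Add1 | r0:Add1,r1:8,r2:15,r3:Add2,r4:16
c12: issue MUL r2<-Mul1 | r0:Add1,r1:8,r2:Mul1,r3:Add2,r4:16
c13: CDB Mul2=0 | r0:Add1,r1:8,r2:Mul1,r3:Add2,r4:16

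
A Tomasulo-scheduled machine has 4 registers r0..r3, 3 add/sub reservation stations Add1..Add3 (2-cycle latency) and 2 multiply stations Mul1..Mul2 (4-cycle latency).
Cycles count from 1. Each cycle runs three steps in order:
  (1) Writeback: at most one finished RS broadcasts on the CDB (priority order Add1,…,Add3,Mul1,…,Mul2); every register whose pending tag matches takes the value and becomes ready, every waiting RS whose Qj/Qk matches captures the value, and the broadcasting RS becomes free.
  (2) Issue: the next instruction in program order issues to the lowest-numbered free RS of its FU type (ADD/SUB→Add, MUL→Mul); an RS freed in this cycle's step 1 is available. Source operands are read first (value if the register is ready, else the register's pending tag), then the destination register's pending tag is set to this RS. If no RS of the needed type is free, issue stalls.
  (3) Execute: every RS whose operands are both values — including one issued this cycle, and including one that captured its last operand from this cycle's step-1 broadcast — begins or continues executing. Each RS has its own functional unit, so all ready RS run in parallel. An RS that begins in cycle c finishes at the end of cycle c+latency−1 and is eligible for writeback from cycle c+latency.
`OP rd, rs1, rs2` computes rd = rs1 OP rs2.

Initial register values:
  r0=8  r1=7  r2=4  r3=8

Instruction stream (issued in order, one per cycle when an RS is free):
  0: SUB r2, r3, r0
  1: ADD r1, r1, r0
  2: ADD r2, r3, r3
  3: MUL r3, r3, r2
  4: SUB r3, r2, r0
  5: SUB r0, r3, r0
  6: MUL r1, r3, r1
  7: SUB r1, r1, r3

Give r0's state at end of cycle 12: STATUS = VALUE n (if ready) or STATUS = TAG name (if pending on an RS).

STATUS = VALUE 0

  c1: issue SUB r2<-Add1  regs: r0:8,r1:7,r2:Add1,r3:8
  c2: issue ADD r1<-Add2  regs: r0:8,r1:Add2,r2:Add1,r3:8
  c3: CDB Add1=0; issue ADD r2<-Add1  regs: r0:8,r1:Add2,r2:Add1,r3:8
  c4: CDB Add2=15; issue MUL r3<-Mul1  regs: r0:8,r1:15,r2:Add1,r3:Mul1
  c5: CDB Add1=16; issue SUB r3<-Add1  regs: r0:8,r1:15,r2:16,r3:Add1
  c6: issue SUB r0<-Add2  regs: r0:Add2,r1:15,r2:16,r3:Add1
  c7: CDB Add1=8; issue MUL r1<-Mul2  regs: r0:Add2,r1:Mul2,r2:16,r3:8
  c8: issue SUB r1<-Add1  regs: r0:Add2,r1:Add1,r2:16,r3:8
  c9: CDB Add2=0  regs: r0:0,r1:Add1,r2:16,r3:8
  c10: CDB Mul1=128  regs: r0:0,r1:Add1,r2:16,r3:8
  c11: CDB Mul2=120  regs: r0:0,r1:Add1,r2:16,r3:8
  c12: -  regs: r0:0,r1:Add1,r2:16,r3:8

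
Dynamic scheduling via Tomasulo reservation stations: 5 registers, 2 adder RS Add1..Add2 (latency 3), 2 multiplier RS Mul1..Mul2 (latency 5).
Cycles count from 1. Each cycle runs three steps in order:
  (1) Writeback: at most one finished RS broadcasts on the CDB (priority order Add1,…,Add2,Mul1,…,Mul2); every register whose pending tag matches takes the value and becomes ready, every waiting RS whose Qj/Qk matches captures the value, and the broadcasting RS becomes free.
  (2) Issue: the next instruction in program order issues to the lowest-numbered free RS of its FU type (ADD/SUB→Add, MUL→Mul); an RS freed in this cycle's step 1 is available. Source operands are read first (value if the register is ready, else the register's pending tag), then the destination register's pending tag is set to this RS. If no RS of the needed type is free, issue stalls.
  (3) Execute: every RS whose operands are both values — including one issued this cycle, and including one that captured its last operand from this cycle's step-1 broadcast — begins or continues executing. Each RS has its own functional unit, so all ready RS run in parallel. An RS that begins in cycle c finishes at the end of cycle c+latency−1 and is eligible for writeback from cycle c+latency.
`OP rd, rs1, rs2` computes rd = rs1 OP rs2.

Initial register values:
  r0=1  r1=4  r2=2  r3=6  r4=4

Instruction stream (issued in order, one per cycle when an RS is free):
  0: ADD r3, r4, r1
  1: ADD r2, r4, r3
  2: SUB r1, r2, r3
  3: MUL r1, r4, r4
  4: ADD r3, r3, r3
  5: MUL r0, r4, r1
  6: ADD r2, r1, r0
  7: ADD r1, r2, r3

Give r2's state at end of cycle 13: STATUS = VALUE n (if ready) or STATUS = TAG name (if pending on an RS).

cycle 1: issue ADD r3<-Add1 // r0:1,r1:4,r2:2,r3:Add1,r4:4
cycle 2: issue ADD r2<-Add2 // r0:1,r1:4,r2:Add2,r3:Add1,r4:4
cycle 3: stall // r0:1,r1:4,r2:Add2,r3:Add1,r4:4
cycle 4: CDB Add1=8; issue SUB r1<-Add1 // r0:1,r1:Add1,r2:Add2,r3:8,r4:4
cycle 5: issue MUL r1<-Mul1 // r0:1,r1:Mul1,r2:Add2,r3:8,r4:4
cycle 6: stall // r0:1,r1:Mul1,r2:Add2,r3:8,r4:4
cycle 7: CDB Add2=12; issue ADD r3<-Add2 // r0:1,r1:Mul1,r2:12,r3:Add2,r4:4
cycle 8: issue MUL r0<-Mul2 // r0:Mul2,r1:Mul1,r2:12,r3:Add2,r4:4
cycle 9: stall // r0:Mul2,r1:Mul1,r2:12,r3:Add2,r4:4
cycle 10: CDB Add1=4; issue ADD r2<-Add1 // r0:Mul2,r1:Mul1,r2:Add1,r3:Add2,r4:4
cycle 11: CDB Add2=16; issue ADD r1<-Add2 // r0:Mul2,r1:Add2,r2:Add1,r3:16,r4:4
cycle 12: CDB Mul1=16 // r0:Mul2,r1:Add2,r2:Add1,r3:16,r4:4
cycle 13: - // r0:Mul2,r1:Add2,r2:Add1,r3:16,r4:4

STATUS = TAG Add1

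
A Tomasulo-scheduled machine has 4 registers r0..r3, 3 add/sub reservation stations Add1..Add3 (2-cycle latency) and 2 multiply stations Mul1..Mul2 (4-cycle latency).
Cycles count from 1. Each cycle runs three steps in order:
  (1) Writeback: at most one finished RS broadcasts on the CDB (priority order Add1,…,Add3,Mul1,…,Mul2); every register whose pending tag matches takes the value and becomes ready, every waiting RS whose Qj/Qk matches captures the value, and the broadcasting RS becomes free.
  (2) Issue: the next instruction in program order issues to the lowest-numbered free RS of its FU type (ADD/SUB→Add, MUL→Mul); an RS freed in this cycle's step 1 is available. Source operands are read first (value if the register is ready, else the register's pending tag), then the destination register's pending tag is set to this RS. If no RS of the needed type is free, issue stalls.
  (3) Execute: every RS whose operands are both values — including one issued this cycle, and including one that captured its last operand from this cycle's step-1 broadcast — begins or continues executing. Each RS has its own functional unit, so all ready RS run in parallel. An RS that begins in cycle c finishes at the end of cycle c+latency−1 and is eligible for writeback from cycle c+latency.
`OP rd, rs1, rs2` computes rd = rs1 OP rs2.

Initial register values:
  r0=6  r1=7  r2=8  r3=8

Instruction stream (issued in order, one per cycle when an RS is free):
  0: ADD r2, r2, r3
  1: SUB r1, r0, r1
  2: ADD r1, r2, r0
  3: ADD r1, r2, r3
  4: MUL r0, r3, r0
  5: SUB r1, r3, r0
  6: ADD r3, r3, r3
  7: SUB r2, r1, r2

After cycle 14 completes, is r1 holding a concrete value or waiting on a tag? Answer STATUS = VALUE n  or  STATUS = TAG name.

STATUS = VALUE -40

cycle 1: issue ADD r2<-Add1 // r0:6,r1:7,r2:Add1,r3:8
cycle 2: issue SUB r1<-Add2 // r0:6,r1:Add2,r2:Add1,r3:8
cycle 3: CDB Add1=16; issue ADD r1<-Add1 // r0:6,r1:Add1,r2:16,r3:8
cycle 4: CDB Add2=-1; issue ADD r1<-Add2 // r0:6,r1:Add2,r2:16,r3:8
cycle 5: CDB Add1=22; issue MUL r0<-Mul1 // r0:Mul1,r1:Add2,r2:16,r3:8
cycle 6: CDB Add2=24; issue SUB r1<-Add1 // r0:Mul1,r1:Add1,r2:16,r3:8
cycle 7: issue ADD r3<-Add2 // r0:Mul1,r1:Add1,r2:16,r3:Add2
cycle 8: issue SUB r2<-Add3 // r0:Mul1,r1:Add1,r2:Add3,r3:Add2
cycle 9: CDB Add2=16 // r0:Mul1,r1:Add1,r2:Add3,r3:16
cycle 10: CDB Mul1=48 // r0:48,r1:Add1,r2:Add3,r3:16
cycle 11: - // r0:48,r1:Add1,r2:Add3,r3:16
cycle 12: CDB Add1=-40 // r0:48,r1:-40,r2:Add3,r3:16
cycle 13: - // r0:48,r1:-40,r2:Add3,r3:16
cycle 14: CDB Add3=-56 // r0:48,r1:-40,r2:-56,r3:16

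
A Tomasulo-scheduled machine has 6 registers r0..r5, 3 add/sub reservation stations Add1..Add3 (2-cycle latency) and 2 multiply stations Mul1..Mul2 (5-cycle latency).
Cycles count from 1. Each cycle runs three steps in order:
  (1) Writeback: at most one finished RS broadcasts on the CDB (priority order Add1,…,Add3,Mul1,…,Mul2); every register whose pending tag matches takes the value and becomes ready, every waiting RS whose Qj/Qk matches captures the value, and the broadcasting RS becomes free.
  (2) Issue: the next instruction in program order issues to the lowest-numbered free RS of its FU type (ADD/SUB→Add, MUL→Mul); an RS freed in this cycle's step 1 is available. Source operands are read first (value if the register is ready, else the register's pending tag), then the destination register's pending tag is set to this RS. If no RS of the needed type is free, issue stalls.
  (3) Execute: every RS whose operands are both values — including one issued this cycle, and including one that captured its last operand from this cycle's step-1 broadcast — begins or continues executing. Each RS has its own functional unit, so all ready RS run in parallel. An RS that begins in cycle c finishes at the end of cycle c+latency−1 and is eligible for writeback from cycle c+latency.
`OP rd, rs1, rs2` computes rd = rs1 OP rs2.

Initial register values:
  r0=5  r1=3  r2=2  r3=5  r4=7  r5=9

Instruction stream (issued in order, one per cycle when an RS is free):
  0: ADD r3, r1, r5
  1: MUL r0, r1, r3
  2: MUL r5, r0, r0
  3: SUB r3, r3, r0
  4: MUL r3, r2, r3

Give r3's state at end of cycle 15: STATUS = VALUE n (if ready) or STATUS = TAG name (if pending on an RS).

  c1: issue ADD r3<-Add1  regs: r0:5,r1:3,r2:2,r3:Add1,r4:7,r5:9
  c2: issue MUL r0<-Mul1  regs: r0:Mul1,r1:3,r2:2,r3:Add1,r4:7,r5:9
  c3: CDB Add1=12; issue MUL r5<-Mul2  regs: r0:Mul1,r1:3,r2:2,r3:12,r4:7,r5:Mul2
  c4: issue SUB r3<-Add1  regs: r0:Mul1,r1:3,r2:2,r3:Add1,r4:7,r5:Mul2
  c5: stall  regs: r0:Mul1,r1:3,r2:2,r3:Add1,r4:7,r5:Mul2
  c6: stall  regs: r0:Mul1,r1:3,r2:2,r3:Add1,r4:7,r5:Mul2
  c7: stall  regs: r0:Mul1,r1:3,r2:2,r3:Add1,r4:7,r5:Mul2
  c8: CDB Mul1=36; issue MUL r3<-Mul1  regs: r0:36,r1:3,r2:2,r3:Mul1,r4:7,r5:Mul2
  c9: -  regs: r0:36,r1:3,r2:2,r3:Mul1,r4:7,r5:Mul2
  c10: CDB Add1=-24  regs: r0:36,r1:3,r2:2,r3:Mul1,r4:7,r5:Mul2
  c11: -  regs: r0:36,r1:3,r2:2,r3:Mul1,r4:7,r5:Mul2
  c12: -  regs: r0:36,r1:3,r2:2,r3:Mul1,r4:7,r5:Mul2
  c13: CDB Mul2=1296  regs: r0:36,r1:3,r2:2,r3:Mul1,r4:7,r5:1296
  c14: -  regs: r0:36,r1:3,r2:2,r3:Mul1,r4:7,r5:1296
  c15: CDB Mul1=-48  regs: r0:36,r1:3,r2:2,r3:-48,r4:7,r5:1296

STATUS = VALUE -48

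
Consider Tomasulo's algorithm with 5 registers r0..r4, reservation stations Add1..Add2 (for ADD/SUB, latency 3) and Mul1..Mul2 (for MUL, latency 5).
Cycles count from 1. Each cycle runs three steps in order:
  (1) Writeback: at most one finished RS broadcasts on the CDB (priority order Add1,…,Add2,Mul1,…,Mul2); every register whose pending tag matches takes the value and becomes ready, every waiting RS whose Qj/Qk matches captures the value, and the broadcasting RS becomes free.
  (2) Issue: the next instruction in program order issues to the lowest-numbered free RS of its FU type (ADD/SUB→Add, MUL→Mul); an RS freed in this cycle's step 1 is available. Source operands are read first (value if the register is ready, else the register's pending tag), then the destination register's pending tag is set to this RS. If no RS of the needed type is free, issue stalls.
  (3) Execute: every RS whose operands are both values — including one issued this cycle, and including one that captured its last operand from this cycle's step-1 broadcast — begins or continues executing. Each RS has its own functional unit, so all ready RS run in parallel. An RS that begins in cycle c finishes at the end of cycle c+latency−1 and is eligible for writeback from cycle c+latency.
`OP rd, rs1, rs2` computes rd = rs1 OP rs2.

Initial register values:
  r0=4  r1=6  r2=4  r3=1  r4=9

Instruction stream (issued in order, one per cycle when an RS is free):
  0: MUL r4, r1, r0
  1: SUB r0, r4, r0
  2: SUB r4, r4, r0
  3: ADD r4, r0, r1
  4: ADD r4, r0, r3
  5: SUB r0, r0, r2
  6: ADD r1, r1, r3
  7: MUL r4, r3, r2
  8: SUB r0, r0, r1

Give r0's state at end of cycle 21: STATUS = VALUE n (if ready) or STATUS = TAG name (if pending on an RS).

STATUS = VALUE 9

cycle 1: issue MUL r4<-Mul1 // r0:4,r1:6,r2:4,r3:1,r4:Mul1
cycle 2: issue SUB r0<-Add1 // r0:Add1,r1:6,r2:4,r3:1,r4:Mul1
cycle 3: issue SUB r4<-Add2 // r0:Add1,r1:6,r2:4,r3:1,r4:Add2
cycle 4: stall // r0:Add1,r1:6,r2:4,r3:1,r4:Add2
cycle 5: stall // r0:Add1,r1:6,r2:4,r3:1,r4:Add2
cycle 6: CDB Mul1=24; stall // r0:Add1,r1:6,r2:4,r3:1,r4:Add2
cycle 7: stall // r0:Add1,r1:6,r2:4,r3:1,r4:Add2
cycle 8: stall // r0:Add1,r1:6,r2:4,r3:1,r4:Add2
cycle 9: CDB Add1=20; issue ADD r4<-Add1 // r0:20,r1:6,r2:4,r3:1,r4:Add1
cycle 10: stall // r0:20,r1:6,r2:4,r3:1,r4:Add1
cycle 11: stall // r0:20,r1:6,r2:4,r3:1,r4:Add1
cycle 12: CDB Add1=26; issue ADD r4<-Add1 // r0:20,r1:6,r2:4,r3:1,r4:Add1
cycle 13: CDB Add2=4; issue SUB r0<-Add2 // r0:Add2,r1:6,r2:4,r3:1,r4:Add1
cycle 14: stall // r0:Add2,r1:6,r2:4,r3:1,r4:Add1
cycle 15: CDB Add1=21; issue ADD r1<-Add1 // r0:Add2,r1:Add1,r2:4,r3:1,r4:21
cycle 16: CDB Add2=16; issue MUL r4<-Mul1 // r0:16,r1:Add1,r2:4,r3:1,r4:Mul1
cycle 17: issue SUB r0<-Add2 // r0:Add2,r1:Add1,r2:4,r3:1,r4:Mul1
cycle 18: CDB Add1=7 // r0:Add2,r1:7,r2:4,r3:1,r4:Mul1
cycle 19: - // r0:Add2,r1:7,r2:4,r3:1,r4:Mul1
cycle 20: - // r0:Add2,r1:7,r2:4,r3:1,r4:Mul1
cycle 21: CDB Add2=9 // r0:9,r1:7,r2:4,r3:1,r4:Mul1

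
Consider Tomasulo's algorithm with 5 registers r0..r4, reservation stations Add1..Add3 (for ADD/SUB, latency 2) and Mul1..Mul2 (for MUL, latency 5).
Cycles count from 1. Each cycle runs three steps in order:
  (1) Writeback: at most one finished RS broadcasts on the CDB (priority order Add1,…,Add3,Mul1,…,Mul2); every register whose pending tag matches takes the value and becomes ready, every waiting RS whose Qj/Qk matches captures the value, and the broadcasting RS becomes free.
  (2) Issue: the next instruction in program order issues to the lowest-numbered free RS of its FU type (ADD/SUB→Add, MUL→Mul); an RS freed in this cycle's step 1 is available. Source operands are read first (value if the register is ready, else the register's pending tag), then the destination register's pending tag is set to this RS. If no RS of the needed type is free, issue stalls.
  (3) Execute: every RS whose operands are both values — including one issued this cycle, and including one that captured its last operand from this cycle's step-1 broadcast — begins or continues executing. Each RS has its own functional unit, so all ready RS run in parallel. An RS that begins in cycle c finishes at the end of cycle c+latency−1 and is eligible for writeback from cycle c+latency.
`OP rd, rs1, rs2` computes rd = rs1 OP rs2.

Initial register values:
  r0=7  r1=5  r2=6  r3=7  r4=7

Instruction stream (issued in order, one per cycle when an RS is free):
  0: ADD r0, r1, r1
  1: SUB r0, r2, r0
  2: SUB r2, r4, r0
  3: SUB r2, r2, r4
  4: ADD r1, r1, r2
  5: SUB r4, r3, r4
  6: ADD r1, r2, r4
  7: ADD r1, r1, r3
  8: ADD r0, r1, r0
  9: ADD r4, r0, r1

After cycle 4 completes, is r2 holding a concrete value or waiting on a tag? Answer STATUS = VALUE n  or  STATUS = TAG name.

STATUS = TAG Add3

c1: issue ADD r0<-Add1 | r0:Add1,r1:5,r2:6,r3:7,r4:7
c2: issue SUB r0<-Add2 | r0:Add2,r1:5,r2:6,r3:7,r4:7
c3: CDB Add1=10; issue SUB r2<-Add1 | r0:Add2,r1:5,r2:Add1,r3:7,r4:7
c4: issue SUB r2<-Add3 | r0:Add2,r1:5,r2:Add3,r3:7,r4:7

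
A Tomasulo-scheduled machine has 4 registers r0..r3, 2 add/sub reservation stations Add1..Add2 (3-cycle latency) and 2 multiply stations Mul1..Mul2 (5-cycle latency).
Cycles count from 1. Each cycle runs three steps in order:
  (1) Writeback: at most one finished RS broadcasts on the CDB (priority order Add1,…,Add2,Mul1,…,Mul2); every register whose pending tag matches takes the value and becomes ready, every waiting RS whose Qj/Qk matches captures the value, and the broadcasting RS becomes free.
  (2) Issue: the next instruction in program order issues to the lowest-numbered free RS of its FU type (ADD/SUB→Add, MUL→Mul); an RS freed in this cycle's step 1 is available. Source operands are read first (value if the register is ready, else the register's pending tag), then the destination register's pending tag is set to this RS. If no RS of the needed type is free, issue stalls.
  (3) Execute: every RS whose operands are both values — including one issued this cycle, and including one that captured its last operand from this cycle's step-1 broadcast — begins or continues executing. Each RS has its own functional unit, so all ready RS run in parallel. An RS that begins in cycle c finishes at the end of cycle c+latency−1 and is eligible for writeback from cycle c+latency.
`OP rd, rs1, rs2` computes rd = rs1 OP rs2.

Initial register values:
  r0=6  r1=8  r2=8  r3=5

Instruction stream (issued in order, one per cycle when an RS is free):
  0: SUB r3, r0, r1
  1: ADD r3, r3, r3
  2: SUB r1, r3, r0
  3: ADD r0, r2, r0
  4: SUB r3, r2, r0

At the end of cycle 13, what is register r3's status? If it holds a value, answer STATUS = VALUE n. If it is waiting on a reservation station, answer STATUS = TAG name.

STATUS = TAG Add1

  c1: issue SUB r3<-Add1  regs: r0:6,r1:8,r2:8,r3:Add1
  c2: issue ADD r3<-Add2  regs: r0:6,r1:8,r2:8,r3:Add2
  c3: stall  regs: r0:6,r1:8,r2:8,r3:Add2
  c4: CDB Add1=-2; issue SUB r1<-Add1  regs: r0:6,r1:Add1,r2:8,r3:Add2
  c5: stall  regs: r0:6,r1:Add1,r2:8,r3:Add2
  c6: stall  regs: r0:6,r1:Add1,r2:8,r3:Add2
  c7: CDB Add2=-4; issue ADD r0<-Add2  regs: r0:Add2,r1:Add1,r2:8,r3:-4
  c8: stall  regs: r0:Add2,r1:Add1,r2:8,r3:-4
  c9: stall  regs: r0:Add2,r1:Add1,r2:8,r3:-4
  c10: CDB Add1=-10; issue SUB r3<-Add1  regs: r0:Add2,r1:-10,r2:8,r3:Add1
  c11: CDB Add2=14  regs: r0:14,r1:-10,r2:8,r3:Add1
  c12: -  regs: r0:14,r1:-10,r2:8,r3:Add1
  c13: -  regs: r0:14,r1:-10,r2:8,r3:Add1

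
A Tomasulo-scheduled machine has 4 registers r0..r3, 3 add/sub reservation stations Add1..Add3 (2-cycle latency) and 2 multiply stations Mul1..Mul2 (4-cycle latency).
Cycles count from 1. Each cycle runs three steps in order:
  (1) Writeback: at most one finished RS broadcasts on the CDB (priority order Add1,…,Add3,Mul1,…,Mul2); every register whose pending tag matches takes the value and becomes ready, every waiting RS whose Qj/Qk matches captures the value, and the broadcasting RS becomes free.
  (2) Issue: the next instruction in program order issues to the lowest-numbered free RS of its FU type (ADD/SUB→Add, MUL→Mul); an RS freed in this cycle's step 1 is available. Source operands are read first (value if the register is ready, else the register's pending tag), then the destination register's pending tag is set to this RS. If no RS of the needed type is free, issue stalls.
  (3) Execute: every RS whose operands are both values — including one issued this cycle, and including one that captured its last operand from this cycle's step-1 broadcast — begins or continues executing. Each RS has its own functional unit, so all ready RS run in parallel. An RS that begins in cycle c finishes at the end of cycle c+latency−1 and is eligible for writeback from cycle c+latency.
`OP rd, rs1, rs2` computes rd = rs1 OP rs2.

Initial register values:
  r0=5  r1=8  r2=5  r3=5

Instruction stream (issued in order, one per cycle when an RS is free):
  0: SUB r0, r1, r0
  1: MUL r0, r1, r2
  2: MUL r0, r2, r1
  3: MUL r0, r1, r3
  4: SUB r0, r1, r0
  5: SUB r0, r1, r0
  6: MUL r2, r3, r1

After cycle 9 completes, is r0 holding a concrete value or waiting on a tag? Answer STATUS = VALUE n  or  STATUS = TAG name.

STATUS = TAG Add2

cycle 1: issue SUB r0<-Add1 // r0:Add1,r1:8,r2:5,r3:5
cycle 2: issue MUL r0<-Mul1 // r0:Mul1,r1:8,r2:5,r3:5
cycle 3: CDB Add1=3; issue MUL r0<-Mul2 // r0:Mul2,r1:8,r2:5,r3:5
cycle 4: stall // r0:Mul2,r1:8,r2:5,r3:5
cycle 5: stall // r0:Mul2,r1:8,r2:5,r3:5
cycle 6: CDB Mul1=40; issue MUL r0<-Mul1 // r0:Mul1,r1:8,r2:5,r3:5
cycle 7: CDB Mul2=40; issue SUB r0<-Add1 // r0:Add1,r1:8,r2:5,r3:5
cycle 8: issue SUB r0<-Add2 // r0:Add2,r1:8,r2:5,r3:5
cycle 9: issue MUL r2<-Mul2 // r0:Add2,r1:8,r2:Mul2,r3:5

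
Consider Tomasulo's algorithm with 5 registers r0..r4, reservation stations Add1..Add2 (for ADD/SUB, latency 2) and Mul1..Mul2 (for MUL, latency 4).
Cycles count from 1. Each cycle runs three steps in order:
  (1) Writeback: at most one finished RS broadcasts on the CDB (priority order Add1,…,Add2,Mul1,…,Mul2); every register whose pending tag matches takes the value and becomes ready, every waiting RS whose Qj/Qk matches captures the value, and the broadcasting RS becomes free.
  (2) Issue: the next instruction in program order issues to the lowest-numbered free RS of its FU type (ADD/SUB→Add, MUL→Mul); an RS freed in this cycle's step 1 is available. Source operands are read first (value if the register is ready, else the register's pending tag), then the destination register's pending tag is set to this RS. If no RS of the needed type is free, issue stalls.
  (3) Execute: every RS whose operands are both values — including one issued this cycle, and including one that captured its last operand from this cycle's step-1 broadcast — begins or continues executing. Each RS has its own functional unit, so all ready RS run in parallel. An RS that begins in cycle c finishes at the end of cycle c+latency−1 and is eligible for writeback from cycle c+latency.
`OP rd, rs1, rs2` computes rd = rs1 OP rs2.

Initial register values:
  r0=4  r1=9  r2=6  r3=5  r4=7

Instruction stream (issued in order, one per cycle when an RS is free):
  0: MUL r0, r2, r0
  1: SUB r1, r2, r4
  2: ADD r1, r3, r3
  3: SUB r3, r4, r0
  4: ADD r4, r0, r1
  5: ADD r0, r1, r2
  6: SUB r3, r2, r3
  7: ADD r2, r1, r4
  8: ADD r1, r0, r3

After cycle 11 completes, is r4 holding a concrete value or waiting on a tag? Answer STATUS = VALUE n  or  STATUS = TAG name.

STATUS = VALUE 34

cycle 1: issue MUL r0<-Mul1 // r0:Mul1,r1:9,r2:6,r3:5,r4:7
cycle 2: issue SUB r1<-Add1 // r0:Mul1,r1:Add1,r2:6,r3:5,r4:7
cycle 3: issue ADD r1<-Add2 // r0:Mul1,r1:Add2,r2:6,r3:5,r4:7
cycle 4: CDB Add1=-1; issue SUB r3<-Add1 // r0:Mul1,r1:Add2,r2:6,r3:Add1,r4:7
cycle 5: CDB Add2=10; issue ADD r4<-Add2 // r0:Mul1,r1:10,r2:6,r3:Add1,r4:Add2
cycle 6: CDB Mul1=24; stall // r0:24,r1:10,r2:6,r3:Add1,r4:Add2
cycle 7: stall // r0:24,r1:10,r2:6,r3:Add1,r4:Add2
cycle 8: CDB Add1=-17; issue ADD r0<-Add1 // r0:Add1,r1:10,r2:6,r3:-17,r4:Add2
cycle 9: CDB Add2=34; issue SUB r3<-Add2 // r0:Add1,r1:10,r2:6,r3:Add2,r4:34
cycle 10: CDB Add1=16; issue ADD r2<-Add1 // r0:16,r1:10,r2:Add1,r3:Add2,r4:34
cycle 11: CDB Add2=23; issue ADD r1<-Add2 // r0:16,r1:Add2,r2:Add1,r3:23,r4:34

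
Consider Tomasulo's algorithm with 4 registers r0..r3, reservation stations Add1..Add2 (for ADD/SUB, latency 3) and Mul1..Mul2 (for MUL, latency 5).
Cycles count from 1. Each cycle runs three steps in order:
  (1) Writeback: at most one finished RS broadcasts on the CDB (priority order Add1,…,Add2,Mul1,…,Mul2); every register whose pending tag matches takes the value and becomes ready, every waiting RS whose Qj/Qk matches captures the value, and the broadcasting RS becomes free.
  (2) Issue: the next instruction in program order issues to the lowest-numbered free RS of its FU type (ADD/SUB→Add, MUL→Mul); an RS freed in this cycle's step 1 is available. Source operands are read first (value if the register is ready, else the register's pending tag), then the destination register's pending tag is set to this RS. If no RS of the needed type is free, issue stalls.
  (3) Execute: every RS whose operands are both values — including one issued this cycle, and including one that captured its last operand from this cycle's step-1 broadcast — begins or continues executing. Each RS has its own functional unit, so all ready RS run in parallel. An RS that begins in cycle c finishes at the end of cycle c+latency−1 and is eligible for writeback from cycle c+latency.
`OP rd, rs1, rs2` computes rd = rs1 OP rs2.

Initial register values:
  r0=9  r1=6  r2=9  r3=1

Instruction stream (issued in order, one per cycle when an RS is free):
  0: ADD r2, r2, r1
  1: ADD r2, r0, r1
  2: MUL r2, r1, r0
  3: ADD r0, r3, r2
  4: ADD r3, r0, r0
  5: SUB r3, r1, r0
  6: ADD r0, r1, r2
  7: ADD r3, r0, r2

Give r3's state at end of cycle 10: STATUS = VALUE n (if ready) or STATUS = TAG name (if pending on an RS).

STATUS = TAG Add2

  c1: issue ADD r2<-Add1  regs: r0:9,r1:6,r2:Add1,r3:1
  c2: issue ADD r2<-Add2  regs: r0:9,r1:6,r2:Add2,r3:1
  c3: issue MUL r2<-Mul1  regs: r0:9,r1:6,r2:Mul1,r3:1
  c4: CDB Add1=15; issue ADD r0<-Add1  regs: r0:Add1,r1:6,r2:Mul1,r3:1
  c5: CDB Add2=15; issue ADD r3<-Add2  regs: r0:Add1,r1:6,r2:Mul1,r3:Add2
  c6: stall  regs: r0:Add1,r1:6,r2:Mul1,r3:Add2
  c7: stall  regs: r0:Add1,r1:6,r2:Mul1,r3:Add2
  c8: CDB Mul1=54; stall  regs: r0:Add1,r1:6,r2:54,r3:Add2
  c9: stall  regs: r0:Add1,r1:6,r2:54,r3:Add2
  c10: stall  regs: r0:Add1,r1:6,r2:54,r3:Add2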